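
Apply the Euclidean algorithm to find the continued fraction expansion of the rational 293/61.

Run the Euclidean algorithm on 293 and 61; the successive quotients are the partial quotients a_0, a_1, ... (each step inverts the fractional part left over by the previous one):
  293 = 4*61 + 49, so a_0 = 4.
  61 = 1*49 + 12, so a_1 = 1.
  49 = 4*12 + 1, so a_2 = 4.
  12 = 12*1 + 0, so a_3 = 12.
The remainder reaches 0 after 4 divisions, so the expansion has 4 partial quotients, read off in order.

[4; 1, 4, 12]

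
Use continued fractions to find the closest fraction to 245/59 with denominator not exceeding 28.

54/13

Expand x = 245/59 as a continued fraction with the Euclidean algorithm:
  245 = 4*59 + 9, so a_0 = 4.
  59 = 6*9 + 5, so a_1 = 6.
  9 = 1*5 + 4, so a_2 = 1.
  5 = 1*4 + 1, so a_3 = 1.
  4 = 4*1 + 0, so a_4 = 4.
so x = [4; 6, 1, 1, 4].
Convergents (p_i = a_i*p_{i-1} + p_{i-2}, q_i = a_i*q_{i-1} + q_{i-2} with p_{-2}=0, p_{-1}=1, q_{-2}=1, q_{-1}=0), until the denominator exceeds 28:
  i=0: a_0=4, p_0 = 4*1 + 0 = 4, q_0 = 4*0 + 1 = 1.
  i=1: a_1=6, p_1 = 6*4 + 1 = 25, q_1 = 6*1 + 0 = 6.
  i=2: a_2=1, p_2 = 1*25 + 4 = 29, q_2 = 1*6 + 1 = 7.
  i=3: a_3=1, p_3 = 1*29 + 25 = 54, q_3 = 1*7 + 6 = 13.
  i=4: a_4=4, p_4 = 4*54 + 29 = 245, q_4 = 4*13 + 7 = 59.
q_4 = 59 > 28, so the last convergent with denominator <= 28 is p_3/q_3 = 54/13.
The closest fraction with denominator <= 28 is either p_3/q_3 or the intermediate fraction (k*p_3 + p_2)/(k*q_3 + q_2) with the largest k >= 1 whose denominator stays <= 28; these approach x as k grows, and every other convergent or intermediate fraction in range is farther away.
Largest k: floor((28 - q_2)/q_3) = floor((28 - 7)/13) = 1.
That gives (1*54 + 29)/(1*13 + 7) = 83/20.
Compare the errors: |x - 54/13| = |245*13 - 54*59|/(59*13) = 1/767, and |x - 83/20| = |245*20 - 83*59|/(59*20) = 3/1180.
Cross-multiplying, 1*1180 = 1180 < 2301 = 3*767, so 1/767 is smaller: the convergent 54/13 is closer to x than 83/20.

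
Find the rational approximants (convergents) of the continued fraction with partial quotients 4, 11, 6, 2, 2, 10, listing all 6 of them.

4/1, 45/11, 274/67, 593/145, 1460/357, 15193/3715

Using the convergent recurrence p_i = a_i*p_{i-1} + p_{i-2}, q_i = a_i*q_{i-1} + q_{i-2} with p_{-2}=0, p_{-1}=1, q_{-2}=1, q_{-1}=0:
  i=0: a_0=4, p_0 = 4*1 + 0 = 4, q_0 = 4*0 + 1 = 1.
  i=1: a_1=11, p_1 = 11*4 + 1 = 45, q_1 = 11*1 + 0 = 11.
  i=2: a_2=6, p_2 = 6*45 + 4 = 274, q_2 = 6*11 + 1 = 67.
  i=3: a_3=2, p_3 = 2*274 + 45 = 593, q_3 = 2*67 + 11 = 145.
  i=4: a_4=2, p_4 = 2*593 + 274 = 1460, q_4 = 2*145 + 67 = 357.
  i=5: a_5=10, p_5 = 10*1460 + 593 = 15193, q_5 = 10*357 + 145 = 3715.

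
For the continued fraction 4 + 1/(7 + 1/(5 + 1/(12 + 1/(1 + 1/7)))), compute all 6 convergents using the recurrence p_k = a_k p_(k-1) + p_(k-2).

4/1, 29/7, 149/36, 1817/439, 1966/475, 15579/3764

Using the convergent recurrence p_i = a_i*p_{i-1} + p_{i-2}, q_i = a_i*q_{i-1} + q_{i-2} with p_{-2}=0, p_{-1}=1, q_{-2}=1, q_{-1}=0:
  i=0: a_0=4, p_0 = 4*1 + 0 = 4, q_0 = 4*0 + 1 = 1.
  i=1: a_1=7, p_1 = 7*4 + 1 = 29, q_1 = 7*1 + 0 = 7.
  i=2: a_2=5, p_2 = 5*29 + 4 = 149, q_2 = 5*7 + 1 = 36.
  i=3: a_3=12, p_3 = 12*149 + 29 = 1817, q_3 = 12*36 + 7 = 439.
  i=4: a_4=1, p_4 = 1*1817 + 149 = 1966, q_4 = 1*439 + 36 = 475.
  i=5: a_5=7, p_5 = 7*1966 + 1817 = 15579, q_5 = 7*475 + 439 = 3764.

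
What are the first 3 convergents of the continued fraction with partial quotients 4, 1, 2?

Using the convergent recurrence p_i = a_i*p_{i-1} + p_{i-2}, q_i = a_i*q_{i-1} + q_{i-2} with p_{-2}=0, p_{-1}=1, q_{-2}=1, q_{-1}=0:
  i=0: a_0=4, p_0 = 4*1 + 0 = 4, q_0 = 4*0 + 1 = 1.
  i=1: a_1=1, p_1 = 1*4 + 1 = 5, q_1 = 1*1 + 0 = 1.
  i=2: a_2=2, p_2 = 2*5 + 4 = 14, q_2 = 2*1 + 1 = 3.

4/1, 5/1, 14/3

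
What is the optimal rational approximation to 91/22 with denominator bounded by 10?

29/7

Expand x = 91/22 as a continued fraction with the Euclidean algorithm:
  91 = 4*22 + 3, so a_0 = 4.
  22 = 7*3 + 1, so a_1 = 7.
  3 = 3*1 + 0, so a_2 = 3.
so x = [4; 7, 3].
Convergents (p_i = a_i*p_{i-1} + p_{i-2}, q_i = a_i*q_{i-1} + q_{i-2} with p_{-2}=0, p_{-1}=1, q_{-2}=1, q_{-1}=0), until the denominator exceeds 10:
  i=0: a_0=4, p_0 = 4*1 + 0 = 4, q_0 = 4*0 + 1 = 1.
  i=1: a_1=7, p_1 = 7*4 + 1 = 29, q_1 = 7*1 + 0 = 7.
  i=2: a_2=3, p_2 = 3*29 + 4 = 91, q_2 = 3*7 + 1 = 22.
q_2 = 22 > 10, so the last convergent with denominator <= 10 is p_1/q_1 = 29/7.
The closest fraction with denominator <= 10 is either p_1/q_1 or the intermediate fraction (k*p_1 + p_0)/(k*q_1 + q_0) with the largest k >= 1 whose denominator stays <= 10; these approach x as k grows, and every other convergent or intermediate fraction in range is farther away.
Largest k: floor((10 - q_0)/q_1) = floor((10 - 1)/7) = 1.
That gives (1*29 + 4)/(1*7 + 1) = 33/8.
Compare the errors: |x - 29/7| = |91*7 - 29*22|/(22*7) = 1/154, and |x - 33/8| = |91*8 - 33*22|/(22*8) = 2/176.
Cross-multiplying, 1*176 = 176 < 308 = 2*154, so 1/154 is smaller: the convergent 29/7 is closer to x than 33/8.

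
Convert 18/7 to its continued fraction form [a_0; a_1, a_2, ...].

[2; 1, 1, 3]

Run the Euclidean algorithm on 18 and 7; the successive quotients are the partial quotients a_0, a_1, ... (each step inverts the fractional part left over by the previous one):
  18 = 2*7 + 4, so a_0 = 2.
  7 = 1*4 + 3, so a_1 = 1.
  4 = 1*3 + 1, so a_2 = 1.
  3 = 3*1 + 0, so a_3 = 3.
The remainder reaches 0 after 4 divisions, so the expansion has 4 partial quotients, read off in order.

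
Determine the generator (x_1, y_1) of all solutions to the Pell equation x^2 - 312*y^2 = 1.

First expand sqrt(312) as a continued fraction. With x_i = (sqrt(312) + m_i)/d_i and (m_0, d_0) = (0, 1): a_0 = floor(sqrt(312)) = 17, since 17^2 = 289 <= 312 < 324 = 18^2.
Iterate m_{i+1} = d_i*a_i - m_i, d_{i+1} = (312 - m_{i+1}^2)/d_i, a_{i+1} = floor((a_0 + m_{i+1})/d_{i+1}):
  m_1 = 1*17 - 0 = 17, d_1 = (312 - 17^2)/1 = 23/1 = 23, a_1 = floor((17 + 17)/23) = 1.
  m_2 = 23*1 - 17 = 6, d_2 = (312 - 6^2)/23 = 276/23 = 12, a_2 = floor((17 + 6)/12) = 1.
  m_3 = 12*1 - 6 = 6, d_3 = (312 - 6^2)/12 = 276/12 = 23, a_3 = floor((17 + 6)/23) = 1.
  m_4 = 23*1 - 6 = 17, d_4 = (312 - 17^2)/23 = 23/23 = 1, a_4 = floor((17 + 17)/1) = 34.
  m_5 = 1*34 - 17 = 17, d_5 = (312 - 17^2)/1 = 23/1 = 23: (m_5, d_5) = (m_1, d_1) = (17, 23), so from here the quotients repeat a_1, ..., a_4; the period length is 4.
So sqrt(312) = [17; (1, 1, 1, 34)] with period length k = 4.
k is even, so the fundamental solution of x^2 - 312y^2 = 1 is (p_{k-1}, q_{k-1}) = (p_3, q_3); compute convergents through index 3.
Convergents (p_i = a_i*p_{i-1} + p_{i-2}, q_i = a_i*q_{i-1} + q_{i-2} with p_{-2}=0, p_{-1}=1, q_{-2}=1, q_{-1}=0):
  i=0: a_0=17, p_0 = 17*1 + 0 = 17, q_0 = 17*0 + 1 = 1.
  i=1: a_1=1, p_1 = 1*17 + 1 = 18, q_1 = 1*1 + 0 = 1.
  i=2: a_2=1, p_2 = 1*18 + 17 = 35, q_2 = 1*1 + 1 = 2.
  i=3: a_3=1, p_3 = 1*35 + 18 = 53, q_3 = 1*2 + 1 = 3.
Check: 53^2 - 312*3^2 = 2809 - 2808 = 1, so (x, y) = (53, 3) solves the equation, and by the theorem it is the least positive solution.

(x, y) = (53, 3)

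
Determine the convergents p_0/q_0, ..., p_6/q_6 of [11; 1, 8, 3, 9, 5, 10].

11/1, 12/1, 107/9, 333/28, 3104/261, 15853/1333, 161634/13591

Using the convergent recurrence p_i = a_i*p_{i-1} + p_{i-2}, q_i = a_i*q_{i-1} + q_{i-2} with p_{-2}=0, p_{-1}=1, q_{-2}=1, q_{-1}=0:
  i=0: a_0=11, p_0 = 11*1 + 0 = 11, q_0 = 11*0 + 1 = 1.
  i=1: a_1=1, p_1 = 1*11 + 1 = 12, q_1 = 1*1 + 0 = 1.
  i=2: a_2=8, p_2 = 8*12 + 11 = 107, q_2 = 8*1 + 1 = 9.
  i=3: a_3=3, p_3 = 3*107 + 12 = 333, q_3 = 3*9 + 1 = 28.
  i=4: a_4=9, p_4 = 9*333 + 107 = 3104, q_4 = 9*28 + 9 = 261.
  i=5: a_5=5, p_5 = 5*3104 + 333 = 15853, q_5 = 5*261 + 28 = 1333.
  i=6: a_6=10, p_6 = 10*15853 + 3104 = 161634, q_6 = 10*1333 + 261 = 13591.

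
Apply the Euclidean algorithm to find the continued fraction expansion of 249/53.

[4; 1, 2, 3, 5]

Run the Euclidean algorithm on 249 and 53; the successive quotients are the partial quotients a_0, a_1, ... (each step inverts the fractional part left over by the previous one):
  249 = 4*53 + 37, so a_0 = 4.
  53 = 1*37 + 16, so a_1 = 1.
  37 = 2*16 + 5, so a_2 = 2.
  16 = 3*5 + 1, so a_3 = 3.
  5 = 5*1 + 0, so a_4 = 5.
The remainder reaches 0 after 5 divisions, so the expansion has 5 partial quotients, read off in order.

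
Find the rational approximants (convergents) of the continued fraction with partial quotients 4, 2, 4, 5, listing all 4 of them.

Using the convergent recurrence p_i = a_i*p_{i-1} + p_{i-2}, q_i = a_i*q_{i-1} + q_{i-2} with p_{-2}=0, p_{-1}=1, q_{-2}=1, q_{-1}=0:
  i=0: a_0=4, p_0 = 4*1 + 0 = 4, q_0 = 4*0 + 1 = 1.
  i=1: a_1=2, p_1 = 2*4 + 1 = 9, q_1 = 2*1 + 0 = 2.
  i=2: a_2=4, p_2 = 4*9 + 4 = 40, q_2 = 4*2 + 1 = 9.
  i=3: a_3=5, p_3 = 5*40 + 9 = 209, q_3 = 5*9 + 2 = 47.

4/1, 9/2, 40/9, 209/47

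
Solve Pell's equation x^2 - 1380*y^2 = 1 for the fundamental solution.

(x, y) = (6761, 182)

First expand sqrt(1380) as a continued fraction. With x_i = (sqrt(1380) + m_i)/d_i and (m_0, d_0) = (0, 1): a_0 = floor(sqrt(1380)) = 37, since 37^2 = 1369 <= 1380 < 1444 = 38^2.
Iterate m_{i+1} = d_i*a_i - m_i, d_{i+1} = (1380 - m_{i+1}^2)/d_i, a_{i+1} = floor((a_0 + m_{i+1})/d_{i+1}):
  m_1 = 1*37 - 0 = 37, d_1 = (1380 - 37^2)/1 = 11/1 = 11, a_1 = floor((37 + 37)/11) = 6.
  m_2 = 11*6 - 37 = 29, d_2 = (1380 - 29^2)/11 = 539/11 = 49, a_2 = floor((37 + 29)/49) = 1.
  m_3 = 49*1 - 29 = 20, d_3 = (1380 - 20^2)/49 = 980/49 = 20, a_3 = floor((37 + 20)/20) = 2.
  m_4 = 20*2 - 20 = 20, d_4 = (1380 - 20^2)/20 = 980/20 = 49, a_4 = floor((37 + 20)/49) = 1.
  m_5 = 49*1 - 20 = 29, d_5 = (1380 - 29^2)/49 = 539/49 = 11, a_5 = floor((37 + 29)/11) = 6.
  m_6 = 11*6 - 29 = 37, d_6 = (1380 - 37^2)/11 = 11/11 = 1, a_6 = floor((37 + 37)/1) = 74.
  m_7 = 1*74 - 37 = 37, d_7 = (1380 - 37^2)/1 = 11/1 = 11: (m_7, d_7) = (m_1, d_1) = (37, 11), so from here the quotients repeat a_1, ..., a_6; the period length is 6.
So sqrt(1380) = [37; (6, 1, 2, 1, 6, 74)] with period length k = 6.
k is even, so the fundamental solution of x^2 - 1380y^2 = 1 is (p_{k-1}, q_{k-1}) = (p_5, q_5); compute convergents through index 5.
Convergents (p_i = a_i*p_{i-1} + p_{i-2}, q_i = a_i*q_{i-1} + q_{i-2} with p_{-2}=0, p_{-1}=1, q_{-2}=1, q_{-1}=0):
  i=0: a_0=37, p_0 = 37*1 + 0 = 37, q_0 = 37*0 + 1 = 1.
  i=1: a_1=6, p_1 = 6*37 + 1 = 223, q_1 = 6*1 + 0 = 6.
  i=2: a_2=1, p_2 = 1*223 + 37 = 260, q_2 = 1*6 + 1 = 7.
  i=3: a_3=2, p_3 = 2*260 + 223 = 743, q_3 = 2*7 + 6 = 20.
  i=4: a_4=1, p_4 = 1*743 + 260 = 1003, q_4 = 1*20 + 7 = 27.
  i=5: a_5=6, p_5 = 6*1003 + 743 = 6761, q_5 = 6*27 + 20 = 182.
Check: 6761^2 - 1380*182^2 = 45711121 - 45711120 = 1, so (x, y) = (6761, 182) solves the equation, and by the theorem it is the least positive solution.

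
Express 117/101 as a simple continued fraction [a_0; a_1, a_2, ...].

Run the Euclidean algorithm on 117 and 101; the successive quotients are the partial quotients a_0, a_1, ... (each step inverts the fractional part left over by the previous one):
  117 = 1*101 + 16, so a_0 = 1.
  101 = 6*16 + 5, so a_1 = 6.
  16 = 3*5 + 1, so a_2 = 3.
  5 = 5*1 + 0, so a_3 = 5.
The remainder reaches 0 after 4 divisions, so the expansion has 4 partial quotients, read off in order.

[1; 6, 3, 5]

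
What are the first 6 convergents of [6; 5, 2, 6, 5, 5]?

Using the convergent recurrence p_i = a_i*p_{i-1} + p_{i-2}, q_i = a_i*q_{i-1} + q_{i-2} with p_{-2}=0, p_{-1}=1, q_{-2}=1, q_{-1}=0:
  i=0: a_0=6, p_0 = 6*1 + 0 = 6, q_0 = 6*0 + 1 = 1.
  i=1: a_1=5, p_1 = 5*6 + 1 = 31, q_1 = 5*1 + 0 = 5.
  i=2: a_2=2, p_2 = 2*31 + 6 = 68, q_2 = 2*5 + 1 = 11.
  i=3: a_3=6, p_3 = 6*68 + 31 = 439, q_3 = 6*11 + 5 = 71.
  i=4: a_4=5, p_4 = 5*439 + 68 = 2263, q_4 = 5*71 + 11 = 366.
  i=5: a_5=5, p_5 = 5*2263 + 439 = 11754, q_5 = 5*366 + 71 = 1901.

6/1, 31/5, 68/11, 439/71, 2263/366, 11754/1901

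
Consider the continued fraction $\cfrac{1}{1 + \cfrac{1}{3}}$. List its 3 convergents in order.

0/1, 1/1, 3/4

Using the convergent recurrence p_i = a_i*p_{i-1} + p_{i-2}, q_i = a_i*q_{i-1} + q_{i-2} with p_{-2}=0, p_{-1}=1, q_{-2}=1, q_{-1}=0:
  i=0: a_0=0, p_0 = 0*1 + 0 = 0, q_0 = 0*0 + 1 = 1.
  i=1: a_1=1, p_1 = 1*0 + 1 = 1, q_1 = 1*1 + 0 = 1.
  i=2: a_2=3, p_2 = 3*1 + 0 = 3, q_2 = 3*1 + 1 = 4.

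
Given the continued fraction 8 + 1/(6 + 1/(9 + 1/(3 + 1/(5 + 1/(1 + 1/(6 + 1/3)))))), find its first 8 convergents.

8/1, 49/6, 449/55, 1396/171, 7429/910, 8825/1081, 60379/7396, 189962/23269

Using the convergent recurrence p_i = a_i*p_{i-1} + p_{i-2}, q_i = a_i*q_{i-1} + q_{i-2} with p_{-2}=0, p_{-1}=1, q_{-2}=1, q_{-1}=0:
  i=0: a_0=8, p_0 = 8*1 + 0 = 8, q_0 = 8*0 + 1 = 1.
  i=1: a_1=6, p_1 = 6*8 + 1 = 49, q_1 = 6*1 + 0 = 6.
  i=2: a_2=9, p_2 = 9*49 + 8 = 449, q_2 = 9*6 + 1 = 55.
  i=3: a_3=3, p_3 = 3*449 + 49 = 1396, q_3 = 3*55 + 6 = 171.
  i=4: a_4=5, p_4 = 5*1396 + 449 = 7429, q_4 = 5*171 + 55 = 910.
  i=5: a_5=1, p_5 = 1*7429 + 1396 = 8825, q_5 = 1*910 + 171 = 1081.
  i=6: a_6=6, p_6 = 6*8825 + 7429 = 60379, q_6 = 6*1081 + 910 = 7396.
  i=7: a_7=3, p_7 = 3*60379 + 8825 = 189962, q_7 = 3*7396 + 1081 = 23269.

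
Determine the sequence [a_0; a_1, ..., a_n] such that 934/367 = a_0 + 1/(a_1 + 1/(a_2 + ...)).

[2; 1, 1, 5, 16, 2]

Run the Euclidean algorithm on 934 and 367; the successive quotients are the partial quotients a_0, a_1, ... (each step inverts the fractional part left over by the previous one):
  934 = 2*367 + 200, so a_0 = 2.
  367 = 1*200 + 167, so a_1 = 1.
  200 = 1*167 + 33, so a_2 = 1.
  167 = 5*33 + 2, so a_3 = 5.
  33 = 16*2 + 1, so a_4 = 16.
  2 = 2*1 + 0, so a_5 = 2.
The remainder reaches 0 after 6 divisions, so the expansion has 6 partial quotients, read off in order.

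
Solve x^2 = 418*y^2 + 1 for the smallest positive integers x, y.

(x, y) = (33857, 1656)

First expand sqrt(418) as a continued fraction. With x_i = (sqrt(418) + m_i)/d_i and (m_0, d_0) = (0, 1): a_0 = floor(sqrt(418)) = 20, since 20^2 = 400 <= 418 < 441 = 21^2.
Iterate m_{i+1} = d_i*a_i - m_i, d_{i+1} = (418 - m_{i+1}^2)/d_i, a_{i+1} = floor((a_0 + m_{i+1})/d_{i+1}):
  m_1 = 1*20 - 0 = 20, d_1 = (418 - 20^2)/1 = 18/1 = 18, a_1 = floor((20 + 20)/18) = 2.
  m_2 = 18*2 - 20 = 16, d_2 = (418 - 16^2)/18 = 162/18 = 9, a_2 = floor((20 + 16)/9) = 4.
  m_3 = 9*4 - 16 = 20, d_3 = (418 - 20^2)/9 = 18/9 = 2, a_3 = floor((20 + 20)/2) = 20.
  m_4 = 2*20 - 20 = 20, d_4 = (418 - 20^2)/2 = 18/2 = 9, a_4 = floor((20 + 20)/9) = 4.
  m_5 = 9*4 - 20 = 16, d_5 = (418 - 16^2)/9 = 162/9 = 18, a_5 = floor((20 + 16)/18) = 2.
  m_6 = 18*2 - 16 = 20, d_6 = (418 - 20^2)/18 = 18/18 = 1, a_6 = floor((20 + 20)/1) = 40.
  m_7 = 1*40 - 20 = 20, d_7 = (418 - 20^2)/1 = 18/1 = 18: (m_7, d_7) = (m_1, d_1) = (20, 18), so from here the quotients repeat a_1, ..., a_6; the period length is 6.
So sqrt(418) = [20; (2, 4, 20, 4, 2, 40)] with period length k = 6.
k is even, so the fundamental solution of x^2 - 418y^2 = 1 is (p_{k-1}, q_{k-1}) = (p_5, q_5); compute convergents through index 5.
Convergents (p_i = a_i*p_{i-1} + p_{i-2}, q_i = a_i*q_{i-1} + q_{i-2} with p_{-2}=0, p_{-1}=1, q_{-2}=1, q_{-1}=0):
  i=0: a_0=20, p_0 = 20*1 + 0 = 20, q_0 = 20*0 + 1 = 1.
  i=1: a_1=2, p_1 = 2*20 + 1 = 41, q_1 = 2*1 + 0 = 2.
  i=2: a_2=4, p_2 = 4*41 + 20 = 184, q_2 = 4*2 + 1 = 9.
  i=3: a_3=20, p_3 = 20*184 + 41 = 3721, q_3 = 20*9 + 2 = 182.
  i=4: a_4=4, p_4 = 4*3721 + 184 = 15068, q_4 = 4*182 + 9 = 737.
  i=5: a_5=2, p_5 = 2*15068 + 3721 = 33857, q_5 = 2*737 + 182 = 1656.
Check: 33857^2 - 418*1656^2 = 1146296449 - 1146296448 = 1, so (x, y) = (33857, 1656) solves the equation, and by the theorem it is the least positive solution.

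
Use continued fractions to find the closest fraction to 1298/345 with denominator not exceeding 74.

222/59

Expand x = 1298/345 as a continued fraction with the Euclidean algorithm:
  1298 = 3*345 + 263, so a_0 = 3.
  345 = 1*263 + 82, so a_1 = 1.
  263 = 3*82 + 17, so a_2 = 3.
  82 = 4*17 + 14, so a_3 = 4.
  17 = 1*14 + 3, so a_4 = 1.
  14 = 4*3 + 2, so a_5 = 4.
  3 = 1*2 + 1, so a_6 = 1.
  2 = 2*1 + 0, so a_7 = 2.
so x = [3; 1, 3, 4, 1, 4, 1, 2].
Convergents (p_i = a_i*p_{i-1} + p_{i-2}, q_i = a_i*q_{i-1} + q_{i-2} with p_{-2}=0, p_{-1}=1, q_{-2}=1, q_{-1}=0), until the denominator exceeds 74:
  i=0: a_0=3, p_0 = 3*1 + 0 = 3, q_0 = 3*0 + 1 = 1.
  i=1: a_1=1, p_1 = 1*3 + 1 = 4, q_1 = 1*1 + 0 = 1.
  i=2: a_2=3, p_2 = 3*4 + 3 = 15, q_2 = 3*1 + 1 = 4.
  i=3: a_3=4, p_3 = 4*15 + 4 = 64, q_3 = 4*4 + 1 = 17.
  i=4: a_4=1, p_4 = 1*64 + 15 = 79, q_4 = 1*17 + 4 = 21.
  i=5: a_5=4, p_5 = 4*79 + 64 = 380, q_5 = 4*21 + 17 = 101.
q_5 = 101 > 74, so the last convergent with denominator <= 74 is p_4/q_4 = 79/21.
The closest fraction with denominator <= 74 is either p_4/q_4 or the intermediate fraction (k*p_4 + p_3)/(k*q_4 + q_3) with the largest k >= 1 whose denominator stays <= 74; these approach x as k grows, and every other convergent or intermediate fraction in range is farther away.
Largest k: floor((74 - q_3)/q_4) = floor((74 - 17)/21) = 2.
That gives (2*79 + 64)/(2*21 + 17) = 222/59.
Compare the errors: |x - 79/21| = |1298*21 - 79*345|/(345*21) = 3/7245, and |x - 222/59| = |1298*59 - 222*345|/(345*59) = 8/20355.
Cross-multiplying, 8*7245 = 57960 < 61065 = 3*20355, so 8/20355 is smaller: the intermediate fraction 222/59 is closer to x than 79/21.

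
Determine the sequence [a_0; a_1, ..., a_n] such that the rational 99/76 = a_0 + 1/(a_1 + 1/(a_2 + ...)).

Run the Euclidean algorithm on 99 and 76; the successive quotients are the partial quotients a_0, a_1, ... (each step inverts the fractional part left over by the previous one):
  99 = 1*76 + 23, so a_0 = 1.
  76 = 3*23 + 7, so a_1 = 3.
  23 = 3*7 + 2, so a_2 = 3.
  7 = 3*2 + 1, so a_3 = 3.
  2 = 2*1 + 0, so a_4 = 2.
The remainder reaches 0 after 5 divisions, so the expansion has 5 partial quotients, read off in order.

[1; 3, 3, 3, 2]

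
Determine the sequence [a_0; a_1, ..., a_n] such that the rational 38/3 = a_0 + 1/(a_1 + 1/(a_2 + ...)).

Run the Euclidean algorithm on 38 and 3; the successive quotients are the partial quotients a_0, a_1, ... (each step inverts the fractional part left over by the previous one):
  38 = 12*3 + 2, so a_0 = 12.
  3 = 1*2 + 1, so a_1 = 1.
  2 = 2*1 + 0, so a_2 = 2.
The remainder reaches 0 after 3 divisions, so the expansion has 3 partial quotients, read off in order.

[12; 1, 2]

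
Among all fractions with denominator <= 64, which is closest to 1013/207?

Expand x = 1013/207 as a continued fraction with the Euclidean algorithm:
  1013 = 4*207 + 185, so a_0 = 4.
  207 = 1*185 + 22, so a_1 = 1.
  185 = 8*22 + 9, so a_2 = 8.
  22 = 2*9 + 4, so a_3 = 2.
  9 = 2*4 + 1, so a_4 = 2.
  4 = 4*1 + 0, so a_5 = 4.
so x = [4; 1, 8, 2, 2, 4].
Convergents (p_i = a_i*p_{i-1} + p_{i-2}, q_i = a_i*q_{i-1} + q_{i-2} with p_{-2}=0, p_{-1}=1, q_{-2}=1, q_{-1}=0), until the denominator exceeds 64:
  i=0: a_0=4, p_0 = 4*1 + 0 = 4, q_0 = 4*0 + 1 = 1.
  i=1: a_1=1, p_1 = 1*4 + 1 = 5, q_1 = 1*1 + 0 = 1.
  i=2: a_2=8, p_2 = 8*5 + 4 = 44, q_2 = 8*1 + 1 = 9.
  i=3: a_3=2, p_3 = 2*44 + 5 = 93, q_3 = 2*9 + 1 = 19.
  i=4: a_4=2, p_4 = 2*93 + 44 = 230, q_4 = 2*19 + 9 = 47.
  i=5: a_5=4, p_5 = 4*230 + 93 = 1013, q_5 = 4*47 + 19 = 207.
q_5 = 207 > 64, so the last convergent with denominator <= 64 is p_4/q_4 = 230/47.
The closest fraction with denominator <= 64 is either p_4/q_4 or the intermediate fraction (k*p_4 + p_3)/(k*q_4 + q_3) with the largest k >= 1 whose denominator stays <= 64; these approach x as k grows, and every other convergent or intermediate fraction in range is farther away.
Largest k: floor((64 - q_3)/q_4) = floor((64 - 19)/47) = 0.
Since k = 0, no intermediate fraction beyond p_4/q_4 has denominator <= 64, so the convergent 230/47 is the closest (its error is |1013*47 - 230*207|/(207*47) = 1/9729).

230/47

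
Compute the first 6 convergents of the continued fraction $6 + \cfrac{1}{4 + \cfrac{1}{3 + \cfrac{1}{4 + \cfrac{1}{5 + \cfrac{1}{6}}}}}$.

Using the convergent recurrence p_i = a_i*p_{i-1} + p_{i-2}, q_i = a_i*q_{i-1} + q_{i-2} with p_{-2}=0, p_{-1}=1, q_{-2}=1, q_{-1}=0:
  i=0: a_0=6, p_0 = 6*1 + 0 = 6, q_0 = 6*0 + 1 = 1.
  i=1: a_1=4, p_1 = 4*6 + 1 = 25, q_1 = 4*1 + 0 = 4.
  i=2: a_2=3, p_2 = 3*25 + 6 = 81, q_2 = 3*4 + 1 = 13.
  i=3: a_3=4, p_3 = 4*81 + 25 = 349, q_3 = 4*13 + 4 = 56.
  i=4: a_4=5, p_4 = 5*349 + 81 = 1826, q_4 = 5*56 + 13 = 293.
  i=5: a_5=6, p_5 = 6*1826 + 349 = 11305, q_5 = 6*293 + 56 = 1814.

6/1, 25/4, 81/13, 349/56, 1826/293, 11305/1814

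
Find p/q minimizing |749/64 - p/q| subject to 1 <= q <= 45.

Expand x = 749/64 as a continued fraction with the Euclidean algorithm:
  749 = 11*64 + 45, so a_0 = 11.
  64 = 1*45 + 19, so a_1 = 1.
  45 = 2*19 + 7, so a_2 = 2.
  19 = 2*7 + 5, so a_3 = 2.
  7 = 1*5 + 2, so a_4 = 1.
  5 = 2*2 + 1, so a_5 = 2.
  2 = 2*1 + 0, so a_6 = 2.
so x = [11; 1, 2, 2, 1, 2, 2].
Convergents (p_i = a_i*p_{i-1} + p_{i-2}, q_i = a_i*q_{i-1} + q_{i-2} with p_{-2}=0, p_{-1}=1, q_{-2}=1, q_{-1}=0), until the denominator exceeds 45:
  i=0: a_0=11, p_0 = 11*1 + 0 = 11, q_0 = 11*0 + 1 = 1.
  i=1: a_1=1, p_1 = 1*11 + 1 = 12, q_1 = 1*1 + 0 = 1.
  i=2: a_2=2, p_2 = 2*12 + 11 = 35, q_2 = 2*1 + 1 = 3.
  i=3: a_3=2, p_3 = 2*35 + 12 = 82, q_3 = 2*3 + 1 = 7.
  i=4: a_4=1, p_4 = 1*82 + 35 = 117, q_4 = 1*7 + 3 = 10.
  i=5: a_5=2, p_5 = 2*117 + 82 = 316, q_5 = 2*10 + 7 = 27.
  i=6: a_6=2, p_6 = 2*316 + 117 = 749, q_6 = 2*27 + 10 = 64.
q_6 = 64 > 45, so the last convergent with denominator <= 45 is p_5/q_5 = 316/27.
The closest fraction with denominator <= 45 is either p_5/q_5 or the intermediate fraction (k*p_5 + p_4)/(k*q_5 + q_4) with the largest k >= 1 whose denominator stays <= 45; these approach x as k grows, and every other convergent or intermediate fraction in range is farther away.
Largest k: floor((45 - q_4)/q_5) = floor((45 - 10)/27) = 1.
That gives (1*316 + 117)/(1*27 + 10) = 433/37.
Compare the errors: |x - 316/27| = |749*27 - 316*64|/(64*27) = 1/1728, and |x - 433/37| = |749*37 - 433*64|/(64*37) = 1/2368.
Cross-multiplying, 1*1728 = 1728 < 2368 = 1*2368, so 1/2368 is smaller: the intermediate fraction 433/37 is closer to x than 316/27.

433/37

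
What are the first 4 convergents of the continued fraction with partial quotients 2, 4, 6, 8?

2/1, 9/4, 56/25, 457/204

Using the convergent recurrence p_i = a_i*p_{i-1} + p_{i-2}, q_i = a_i*q_{i-1} + q_{i-2} with p_{-2}=0, p_{-1}=1, q_{-2}=1, q_{-1}=0:
  i=0: a_0=2, p_0 = 2*1 + 0 = 2, q_0 = 2*0 + 1 = 1.
  i=1: a_1=4, p_1 = 4*2 + 1 = 9, q_1 = 4*1 + 0 = 4.
  i=2: a_2=6, p_2 = 6*9 + 2 = 56, q_2 = 6*4 + 1 = 25.
  i=3: a_3=8, p_3 = 8*56 + 9 = 457, q_3 = 8*25 + 4 = 204.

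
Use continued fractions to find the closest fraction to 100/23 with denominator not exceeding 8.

13/3

Expand x = 100/23 as a continued fraction with the Euclidean algorithm:
  100 = 4*23 + 8, so a_0 = 4.
  23 = 2*8 + 7, so a_1 = 2.
  8 = 1*7 + 1, so a_2 = 1.
  7 = 7*1 + 0, so a_3 = 7.
so x = [4; 2, 1, 7].
Convergents (p_i = a_i*p_{i-1} + p_{i-2}, q_i = a_i*q_{i-1} + q_{i-2} with p_{-2}=0, p_{-1}=1, q_{-2}=1, q_{-1}=0), until the denominator exceeds 8:
  i=0: a_0=4, p_0 = 4*1 + 0 = 4, q_0 = 4*0 + 1 = 1.
  i=1: a_1=2, p_1 = 2*4 + 1 = 9, q_1 = 2*1 + 0 = 2.
  i=2: a_2=1, p_2 = 1*9 + 4 = 13, q_2 = 1*2 + 1 = 3.
  i=3: a_3=7, p_3 = 7*13 + 9 = 100, q_3 = 7*3 + 2 = 23.
q_3 = 23 > 8, so the last convergent with denominator <= 8 is p_2/q_2 = 13/3.
The closest fraction with denominator <= 8 is either p_2/q_2 or the intermediate fraction (k*p_2 + p_1)/(k*q_2 + q_1) with the largest k >= 1 whose denominator stays <= 8; these approach x as k grows, and every other convergent or intermediate fraction in range is farther away.
Largest k: floor((8 - q_1)/q_2) = floor((8 - 2)/3) = 2.
That gives (2*13 + 9)/(2*3 + 2) = 35/8.
Compare the errors: |x - 13/3| = |100*3 - 13*23|/(23*3) = 1/69, and |x - 35/8| = |100*8 - 35*23|/(23*8) = 5/184.
Cross-multiplying, 1*184 = 184 < 345 = 5*69, so 1/69 is smaller: the convergent 13/3 is closer to x than 35/8.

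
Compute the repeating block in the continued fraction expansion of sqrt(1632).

[40; (2, 1, 1, 19, 1, 1, 2, 80)]

Write x_i = (sqrt(1632) + m_i)/d_i with (m_0, d_0) = (0, 1). a_0 = floor(sqrt(1632)) = 40, since 40^2 = 1600 <= 1632 < 1681 = 41^2.
Iterate m_{i+1} = d_i*a_i - m_i, d_{i+1} = (1632 - m_{i+1}^2)/d_i, a_{i+1} = floor((a_0 + m_{i+1})/d_{i+1}):
  m_1 = 1*40 - 0 = 40, d_1 = (1632 - 40^2)/1 = 32/1 = 32, a_1 = floor((40 + 40)/32) = 2.
  m_2 = 32*2 - 40 = 24, d_2 = (1632 - 24^2)/32 = 1056/32 = 33, a_2 = floor((40 + 24)/33) = 1.
  m_3 = 33*1 - 24 = 9, d_3 = (1632 - 9^2)/33 = 1551/33 = 47, a_3 = floor((40 + 9)/47) = 1.
  m_4 = 47*1 - 9 = 38, d_4 = (1632 - 38^2)/47 = 188/47 = 4, a_4 = floor((40 + 38)/4) = 19.
  m_5 = 4*19 - 38 = 38, d_5 = (1632 - 38^2)/4 = 188/4 = 47, a_5 = floor((40 + 38)/47) = 1.
  m_6 = 47*1 - 38 = 9, d_6 = (1632 - 9^2)/47 = 1551/47 = 33, a_6 = floor((40 + 9)/33) = 1.
  m_7 = 33*1 - 9 = 24, d_7 = (1632 - 24^2)/33 = 1056/33 = 32, a_7 = floor((40 + 24)/32) = 2.
  m_8 = 32*2 - 24 = 40, d_8 = (1632 - 40^2)/32 = 32/32 = 1, a_8 = floor((40 + 40)/1) = 80.
  m_9 = 1*80 - 40 = 40, d_9 = (1632 - 40^2)/1 = 32/1 = 32: (m_9, d_9) = (m_1, d_1) = (40, 32), so from here the quotients repeat a_1, ..., a_8; the period length is 8.
Hence the expansion of sqrt(1632) is a_0 = 40 followed by the repeating block 2, 1, 1, 19, 1, 1, 2, 80 (period 8).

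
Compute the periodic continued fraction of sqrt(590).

Write x_i = (sqrt(590) + m_i)/d_i with (m_0, d_0) = (0, 1). a_0 = floor(sqrt(590)) = 24, since 24^2 = 576 <= 590 < 625 = 25^2.
Iterate m_{i+1} = d_i*a_i - m_i, d_{i+1} = (590 - m_{i+1}^2)/d_i, a_{i+1} = floor((a_0 + m_{i+1})/d_{i+1}):
  m_1 = 1*24 - 0 = 24, d_1 = (590 - 24^2)/1 = 14/1 = 14, a_1 = floor((24 + 24)/14) = 3.
  m_2 = 14*3 - 24 = 18, d_2 = (590 - 18^2)/14 = 266/14 = 19, a_2 = floor((24 + 18)/19) = 2.
  m_3 = 19*2 - 18 = 20, d_3 = (590 - 20^2)/19 = 190/19 = 10, a_3 = floor((24 + 20)/10) = 4.
  m_4 = 10*4 - 20 = 20, d_4 = (590 - 20^2)/10 = 190/10 = 19, a_4 = floor((24 + 20)/19) = 2.
  m_5 = 19*2 - 20 = 18, d_5 = (590 - 18^2)/19 = 266/19 = 14, a_5 = floor((24 + 18)/14) = 3.
  m_6 = 14*3 - 18 = 24, d_6 = (590 - 24^2)/14 = 14/14 = 1, a_6 = floor((24 + 24)/1) = 48.
  m_7 = 1*48 - 24 = 24, d_7 = (590 - 24^2)/1 = 14/1 = 14: (m_7, d_7) = (m_1, d_1) = (24, 14), so from here the quotients repeat a_1, ..., a_6; the period length is 6.
Hence the expansion of sqrt(590) is a_0 = 24 followed by the repeating block 3, 2, 4, 2, 3, 48 (period 6).

[24; (3, 2, 4, 2, 3, 48)]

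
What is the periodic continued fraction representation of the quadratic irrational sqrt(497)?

Write x_i = (sqrt(497) + m_i)/d_i with (m_0, d_0) = (0, 1). a_0 = floor(sqrt(497)) = 22, since 22^2 = 484 <= 497 < 529 = 23^2.
Iterate m_{i+1} = d_i*a_i - m_i, d_{i+1} = (497 - m_{i+1}^2)/d_i, a_{i+1} = floor((a_0 + m_{i+1})/d_{i+1}):
  m_1 = 1*22 - 0 = 22, d_1 = (497 - 22^2)/1 = 13/1 = 13, a_1 = floor((22 + 22)/13) = 3.
  m_2 = 13*3 - 22 = 17, d_2 = (497 - 17^2)/13 = 208/13 = 16, a_2 = floor((22 + 17)/16) = 2.
  m_3 = 16*2 - 17 = 15, d_3 = (497 - 15^2)/16 = 272/16 = 17, a_3 = floor((22 + 15)/17) = 2.
  m_4 = 17*2 - 15 = 19, d_4 = (497 - 19^2)/17 = 136/17 = 8, a_4 = floor((22 + 19)/8) = 5.
  m_5 = 8*5 - 19 = 21, d_5 = (497 - 21^2)/8 = 56/8 = 7, a_5 = floor((22 + 21)/7) = 6.
  m_6 = 7*6 - 21 = 21, d_6 = (497 - 21^2)/7 = 56/7 = 8, a_6 = floor((22 + 21)/8) = 5.
  m_7 = 8*5 - 21 = 19, d_7 = (497 - 19^2)/8 = 136/8 = 17, a_7 = floor((22 + 19)/17) = 2.
  m_8 = 17*2 - 19 = 15, d_8 = (497 - 15^2)/17 = 272/17 = 16, a_8 = floor((22 + 15)/16) = 2.
  m_9 = 16*2 - 15 = 17, d_9 = (497 - 17^2)/16 = 208/16 = 13, a_9 = floor((22 + 17)/13) = 3.
  m_10 = 13*3 - 17 = 22, d_10 = (497 - 22^2)/13 = 13/13 = 1, a_10 = floor((22 + 22)/1) = 44.
  m_11 = 1*44 - 22 = 22, d_11 = (497 - 22^2)/1 = 13/1 = 13: (m_11, d_11) = (m_1, d_1) = (22, 13), so from here the quotients repeat a_1, ..., a_10; the period length is 10.
Hence the expansion of sqrt(497) is a_0 = 22 followed by the repeating block 3, 2, 2, 5, 6, 5, 2, 2, 3, 44 (period 10).

[22; (3, 2, 2, 5, 6, 5, 2, 2, 3, 44)]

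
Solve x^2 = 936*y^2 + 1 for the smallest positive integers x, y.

First expand sqrt(936) as a continued fraction. With x_i = (sqrt(936) + m_i)/d_i and (m_0, d_0) = (0, 1): a_0 = floor(sqrt(936)) = 30, since 30^2 = 900 <= 936 < 961 = 31^2.
Iterate m_{i+1} = d_i*a_i - m_i, d_{i+1} = (936 - m_{i+1}^2)/d_i, a_{i+1} = floor((a_0 + m_{i+1})/d_{i+1}):
  m_1 = 1*30 - 0 = 30, d_1 = (936 - 30^2)/1 = 36/1 = 36, a_1 = floor((30 + 30)/36) = 1.
  m_2 = 36*1 - 30 = 6, d_2 = (936 - 6^2)/36 = 900/36 = 25, a_2 = floor((30 + 6)/25) = 1.
  m_3 = 25*1 - 6 = 19, d_3 = (936 - 19^2)/25 = 575/25 = 23, a_3 = floor((30 + 19)/23) = 2.
  m_4 = 23*2 - 19 = 27, d_4 = (936 - 27^2)/23 = 207/23 = 9, a_4 = floor((30 + 27)/9) = 6.
  m_5 = 9*6 - 27 = 27, d_5 = (936 - 27^2)/9 = 207/9 = 23, a_5 = floor((30 + 27)/23) = 2.
  m_6 = 23*2 - 27 = 19, d_6 = (936 - 19^2)/23 = 575/23 = 25, a_6 = floor((30 + 19)/25) = 1.
  m_7 = 25*1 - 19 = 6, d_7 = (936 - 6^2)/25 = 900/25 = 36, a_7 = floor((30 + 6)/36) = 1.
  m_8 = 36*1 - 6 = 30, d_8 = (936 - 30^2)/36 = 36/36 = 1, a_8 = floor((30 + 30)/1) = 60.
  m_9 = 1*60 - 30 = 30, d_9 = (936 - 30^2)/1 = 36/1 = 36: (m_9, d_9) = (m_1, d_1) = (30, 36), so from here the quotients repeat a_1, ..., a_8; the period length is 8.
So sqrt(936) = [30; (1, 1, 2, 6, 2, 1, 1, 60)] with period length k = 8.
k is even, so the fundamental solution of x^2 - 936y^2 = 1 is (p_{k-1}, q_{k-1}) = (p_7, q_7); compute convergents through index 7.
Convergents (p_i = a_i*p_{i-1} + p_{i-2}, q_i = a_i*q_{i-1} + q_{i-2} with p_{-2}=0, p_{-1}=1, q_{-2}=1, q_{-1}=0):
  i=0: a_0=30, p_0 = 30*1 + 0 = 30, q_0 = 30*0 + 1 = 1.
  i=1: a_1=1, p_1 = 1*30 + 1 = 31, q_1 = 1*1 + 0 = 1.
  i=2: a_2=1, p_2 = 1*31 + 30 = 61, q_2 = 1*1 + 1 = 2.
  i=3: a_3=2, p_3 = 2*61 + 31 = 153, q_3 = 2*2 + 1 = 5.
  i=4: a_4=6, p_4 = 6*153 + 61 = 979, q_4 = 6*5 + 2 = 32.
  i=5: a_5=2, p_5 = 2*979 + 153 = 2111, q_5 = 2*32 + 5 = 69.
  i=6: a_6=1, p_6 = 1*2111 + 979 = 3090, q_6 = 1*69 + 32 = 101.
  i=7: a_7=1, p_7 = 1*3090 + 2111 = 5201, q_7 = 1*101 + 69 = 170.
Check: 5201^2 - 936*170^2 = 27050401 - 27050400 = 1, so (x, y) = (5201, 170) solves the equation, and by the theorem it is the least positive solution.

(x, y) = (5201, 170)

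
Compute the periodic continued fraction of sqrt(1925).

Write x_i = (sqrt(1925) + m_i)/d_i with (m_0, d_0) = (0, 1). a_0 = floor(sqrt(1925)) = 43, since 43^2 = 1849 <= 1925 < 1936 = 44^2.
Iterate m_{i+1} = d_i*a_i - m_i, d_{i+1} = (1925 - m_{i+1}^2)/d_i, a_{i+1} = floor((a_0 + m_{i+1})/d_{i+1}):
  m_1 = 1*43 - 0 = 43, d_1 = (1925 - 43^2)/1 = 76/1 = 76, a_1 = floor((43 + 43)/76) = 1.
  m_2 = 76*1 - 43 = 33, d_2 = (1925 - 33^2)/76 = 836/76 = 11, a_2 = floor((43 + 33)/11) = 6.
  m_3 = 11*6 - 33 = 33, d_3 = (1925 - 33^2)/11 = 836/11 = 76, a_3 = floor((43 + 33)/76) = 1.
  m_4 = 76*1 - 33 = 43, d_4 = (1925 - 43^2)/76 = 76/76 = 1, a_4 = floor((43 + 43)/1) = 86.
  m_5 = 1*86 - 43 = 43, d_5 = (1925 - 43^2)/1 = 76/1 = 76: (m_5, d_5) = (m_1, d_1) = (43, 76), so from here the quotients repeat a_1, ..., a_4; the period length is 4.
Hence the expansion of sqrt(1925) is a_0 = 43 followed by the repeating block 1, 6, 1, 86 (period 4).

[43; (1, 6, 1, 86)]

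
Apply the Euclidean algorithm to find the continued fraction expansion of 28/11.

[2; 1, 1, 5]

Run the Euclidean algorithm on 28 and 11; the successive quotients are the partial quotients a_0, a_1, ... (each step inverts the fractional part left over by the previous one):
  28 = 2*11 + 6, so a_0 = 2.
  11 = 1*6 + 5, so a_1 = 1.
  6 = 1*5 + 1, so a_2 = 1.
  5 = 5*1 + 0, so a_3 = 5.
The remainder reaches 0 after 4 divisions, so the expansion has 4 partial quotients, read off in order.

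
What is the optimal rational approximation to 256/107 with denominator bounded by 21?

Expand x = 256/107 as a continued fraction with the Euclidean algorithm:
  256 = 2*107 + 42, so a_0 = 2.
  107 = 2*42 + 23, so a_1 = 2.
  42 = 1*23 + 19, so a_2 = 1.
  23 = 1*19 + 4, so a_3 = 1.
  19 = 4*4 + 3, so a_4 = 4.
  4 = 1*3 + 1, so a_5 = 1.
  3 = 3*1 + 0, so a_6 = 3.
so x = [2; 2, 1, 1, 4, 1, 3].
Convergents (p_i = a_i*p_{i-1} + p_{i-2}, q_i = a_i*q_{i-1} + q_{i-2} with p_{-2}=0, p_{-1}=1, q_{-2}=1, q_{-1}=0), until the denominator exceeds 21:
  i=0: a_0=2, p_0 = 2*1 + 0 = 2, q_0 = 2*0 + 1 = 1.
  i=1: a_1=2, p_1 = 2*2 + 1 = 5, q_1 = 2*1 + 0 = 2.
  i=2: a_2=1, p_2 = 1*5 + 2 = 7, q_2 = 1*2 + 1 = 3.
  i=3: a_3=1, p_3 = 1*7 + 5 = 12, q_3 = 1*3 + 2 = 5.
  i=4: a_4=4, p_4 = 4*12 + 7 = 55, q_4 = 4*5 + 3 = 23.
q_4 = 23 > 21, so the last convergent with denominator <= 21 is p_3/q_3 = 12/5.
The closest fraction with denominator <= 21 is either p_3/q_3 or the intermediate fraction (k*p_3 + p_2)/(k*q_3 + q_2) with the largest k >= 1 whose denominator stays <= 21; these approach x as k grows, and every other convergent or intermediate fraction in range is farther away.
Largest k: floor((21 - q_2)/q_3) = floor((21 - 3)/5) = 3.
That gives (3*12 + 7)/(3*5 + 3) = 43/18.
Compare the errors: |x - 12/5| = |256*5 - 12*107|/(107*5) = 4/535, and |x - 43/18| = |256*18 - 43*107|/(107*18) = 7/1926.
Cross-multiplying, 7*535 = 3745 < 7704 = 4*1926, so 7/1926 is smaller: the intermediate fraction 43/18 is closer to x than 12/5.

43/18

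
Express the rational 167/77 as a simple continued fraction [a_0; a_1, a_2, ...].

Run the Euclidean algorithm on 167 and 77; the successive quotients are the partial quotients a_0, a_1, ... (each step inverts the fractional part left over by the previous one):
  167 = 2*77 + 13, so a_0 = 2.
  77 = 5*13 + 12, so a_1 = 5.
  13 = 1*12 + 1, so a_2 = 1.
  12 = 12*1 + 0, so a_3 = 12.
The remainder reaches 0 after 4 divisions, so the expansion has 4 partial quotients, read off in order.

[2; 5, 1, 12]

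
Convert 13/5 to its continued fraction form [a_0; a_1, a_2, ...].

[2; 1, 1, 2]

Run the Euclidean algorithm on 13 and 5; the successive quotients are the partial quotients a_0, a_1, ... (each step inverts the fractional part left over by the previous one):
  13 = 2*5 + 3, so a_0 = 2.
  5 = 1*3 + 2, so a_1 = 1.
  3 = 1*2 + 1, so a_2 = 1.
  2 = 2*1 + 0, so a_3 = 2.
The remainder reaches 0 after 4 divisions, so the expansion has 4 partial quotients, read off in order.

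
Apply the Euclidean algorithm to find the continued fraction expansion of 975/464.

Run the Euclidean algorithm on 975 and 464; the successive quotients are the partial quotients a_0, a_1, ... (each step inverts the fractional part left over by the previous one):
  975 = 2*464 + 47, so a_0 = 2.
  464 = 9*47 + 41, so a_1 = 9.
  47 = 1*41 + 6, so a_2 = 1.
  41 = 6*6 + 5, so a_3 = 6.
  6 = 1*5 + 1, so a_4 = 1.
  5 = 5*1 + 0, so a_5 = 5.
The remainder reaches 0 after 6 divisions, so the expansion has 6 partial quotients, read off in order.

[2; 9, 1, 6, 1, 5]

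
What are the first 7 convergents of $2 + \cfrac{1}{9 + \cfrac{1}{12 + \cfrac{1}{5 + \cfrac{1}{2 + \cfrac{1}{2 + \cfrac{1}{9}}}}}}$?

2/1, 19/9, 230/109, 1169/554, 2568/1217, 6305/2988, 59313/28109

Using the convergent recurrence p_i = a_i*p_{i-1} + p_{i-2}, q_i = a_i*q_{i-1} + q_{i-2} with p_{-2}=0, p_{-1}=1, q_{-2}=1, q_{-1}=0:
  i=0: a_0=2, p_0 = 2*1 + 0 = 2, q_0 = 2*0 + 1 = 1.
  i=1: a_1=9, p_1 = 9*2 + 1 = 19, q_1 = 9*1 + 0 = 9.
  i=2: a_2=12, p_2 = 12*19 + 2 = 230, q_2 = 12*9 + 1 = 109.
  i=3: a_3=5, p_3 = 5*230 + 19 = 1169, q_3 = 5*109 + 9 = 554.
  i=4: a_4=2, p_4 = 2*1169 + 230 = 2568, q_4 = 2*554 + 109 = 1217.
  i=5: a_5=2, p_5 = 2*2568 + 1169 = 6305, q_5 = 2*1217 + 554 = 2988.
  i=6: a_6=9, p_6 = 9*6305 + 2568 = 59313, q_6 = 9*2988 + 1217 = 28109.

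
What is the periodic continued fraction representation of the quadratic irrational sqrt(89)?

Write x_i = (sqrt(89) + m_i)/d_i with (m_0, d_0) = (0, 1). a_0 = floor(sqrt(89)) = 9, since 9^2 = 81 <= 89 < 100 = 10^2.
Iterate m_{i+1} = d_i*a_i - m_i, d_{i+1} = (89 - m_{i+1}^2)/d_i, a_{i+1} = floor((a_0 + m_{i+1})/d_{i+1}):
  m_1 = 1*9 - 0 = 9, d_1 = (89 - 9^2)/1 = 8/1 = 8, a_1 = floor((9 + 9)/8) = 2.
  m_2 = 8*2 - 9 = 7, d_2 = (89 - 7^2)/8 = 40/8 = 5, a_2 = floor((9 + 7)/5) = 3.
  m_3 = 5*3 - 7 = 8, d_3 = (89 - 8^2)/5 = 25/5 = 5, a_3 = floor((9 + 8)/5) = 3.
  m_4 = 5*3 - 8 = 7, d_4 = (89 - 7^2)/5 = 40/5 = 8, a_4 = floor((9 + 7)/8) = 2.
  m_5 = 8*2 - 7 = 9, d_5 = (89 - 9^2)/8 = 8/8 = 1, a_5 = floor((9 + 9)/1) = 18.
  m_6 = 1*18 - 9 = 9, d_6 = (89 - 9^2)/1 = 8/1 = 8: (m_6, d_6) = (m_1, d_1) = (9, 8), so from here the quotients repeat a_1, ..., a_5; the period length is 5.
Hence the expansion of sqrt(89) is a_0 = 9 followed by the repeating block 2, 3, 3, 2, 18 (period 5).

[9; (2, 3, 3, 2, 18)]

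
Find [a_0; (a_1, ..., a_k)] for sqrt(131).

Write x_i = (sqrt(131) + m_i)/d_i with (m_0, d_0) = (0, 1). a_0 = floor(sqrt(131)) = 11, since 11^2 = 121 <= 131 < 144 = 12^2.
Iterate m_{i+1} = d_i*a_i - m_i, d_{i+1} = (131 - m_{i+1}^2)/d_i, a_{i+1} = floor((a_0 + m_{i+1})/d_{i+1}):
  m_1 = 1*11 - 0 = 11, d_1 = (131 - 11^2)/1 = 10/1 = 10, a_1 = floor((11 + 11)/10) = 2.
  m_2 = 10*2 - 11 = 9, d_2 = (131 - 9^2)/10 = 50/10 = 5, a_2 = floor((11 + 9)/5) = 4.
  m_3 = 5*4 - 9 = 11, d_3 = (131 - 11^2)/5 = 10/5 = 2, a_3 = floor((11 + 11)/2) = 11.
  m_4 = 2*11 - 11 = 11, d_4 = (131 - 11^2)/2 = 10/2 = 5, a_4 = floor((11 + 11)/5) = 4.
  m_5 = 5*4 - 11 = 9, d_5 = (131 - 9^2)/5 = 50/5 = 10, a_5 = floor((11 + 9)/10) = 2.
  m_6 = 10*2 - 9 = 11, d_6 = (131 - 11^2)/10 = 10/10 = 1, a_6 = floor((11 + 11)/1) = 22.
  m_7 = 1*22 - 11 = 11, d_7 = (131 - 11^2)/1 = 10/1 = 10: (m_7, d_7) = (m_1, d_1) = (11, 10), so from here the quotients repeat a_1, ..., a_6; the period length is 6.
Hence the expansion of sqrt(131) is a_0 = 11 followed by the repeating block 2, 4, 11, 4, 2, 22 (period 6).

[11; (2, 4, 11, 4, 2, 22)]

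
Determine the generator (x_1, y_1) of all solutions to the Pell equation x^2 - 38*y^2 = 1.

(x, y) = (37, 6)

First expand sqrt(38) as a continued fraction. With x_i = (sqrt(38) + m_i)/d_i and (m_0, d_0) = (0, 1): a_0 = floor(sqrt(38)) = 6, since 6^2 = 36 <= 38 < 49 = 7^2.
Iterate m_{i+1} = d_i*a_i - m_i, d_{i+1} = (38 - m_{i+1}^2)/d_i, a_{i+1} = floor((a_0 + m_{i+1})/d_{i+1}):
  m_1 = 1*6 - 0 = 6, d_1 = (38 - 6^2)/1 = 2/1 = 2, a_1 = floor((6 + 6)/2) = 6.
  m_2 = 2*6 - 6 = 6, d_2 = (38 - 6^2)/2 = 2/2 = 1, a_2 = floor((6 + 6)/1) = 12.
  m_3 = 1*12 - 6 = 6, d_3 = (38 - 6^2)/1 = 2/1 = 2: (m_3, d_3) = (m_1, d_1) = (6, 2), so from here the quotients repeat a_1, a_2; the period length is 2.
So sqrt(38) = [6; (6, 12)] with period length k = 2.
k is even, so the fundamental solution of x^2 - 38y^2 = 1 is (p_{k-1}, q_{k-1}) = (p_1, q_1); compute convergents through index 1.
Convergents (p_i = a_i*p_{i-1} + p_{i-2}, q_i = a_i*q_{i-1} + q_{i-2} with p_{-2}=0, p_{-1}=1, q_{-2}=1, q_{-1}=0):
  i=0: a_0=6, p_0 = 6*1 + 0 = 6, q_0 = 6*0 + 1 = 1.
  i=1: a_1=6, p_1 = 6*6 + 1 = 37, q_1 = 6*1 + 0 = 6.
Check: 37^2 - 38*6^2 = 1369 - 1368 = 1, so (x, y) = (37, 6) solves the equation, and by the theorem it is the least positive solution.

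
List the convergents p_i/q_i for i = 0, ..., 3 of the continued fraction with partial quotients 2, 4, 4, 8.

2/1, 9/4, 38/17, 313/140

Using the convergent recurrence p_i = a_i*p_{i-1} + p_{i-2}, q_i = a_i*q_{i-1} + q_{i-2} with p_{-2}=0, p_{-1}=1, q_{-2}=1, q_{-1}=0:
  i=0: a_0=2, p_0 = 2*1 + 0 = 2, q_0 = 2*0 + 1 = 1.
  i=1: a_1=4, p_1 = 4*2 + 1 = 9, q_1 = 4*1 + 0 = 4.
  i=2: a_2=4, p_2 = 4*9 + 2 = 38, q_2 = 4*4 + 1 = 17.
  i=3: a_3=8, p_3 = 8*38 + 9 = 313, q_3 = 8*17 + 4 = 140.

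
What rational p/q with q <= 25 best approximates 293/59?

124/25

Expand x = 293/59 as a continued fraction with the Euclidean algorithm:
  293 = 4*59 + 57, so a_0 = 4.
  59 = 1*57 + 2, so a_1 = 1.
  57 = 28*2 + 1, so a_2 = 28.
  2 = 2*1 + 0, so a_3 = 2.
so x = [4; 1, 28, 2].
Convergents (p_i = a_i*p_{i-1} + p_{i-2}, q_i = a_i*q_{i-1} + q_{i-2} with p_{-2}=0, p_{-1}=1, q_{-2}=1, q_{-1}=0), until the denominator exceeds 25:
  i=0: a_0=4, p_0 = 4*1 + 0 = 4, q_0 = 4*0 + 1 = 1.
  i=1: a_1=1, p_1 = 1*4 + 1 = 5, q_1 = 1*1 + 0 = 1.
  i=2: a_2=28, p_2 = 28*5 + 4 = 144, q_2 = 28*1 + 1 = 29.
q_2 = 29 > 25, so the last convergent with denominator <= 25 is p_1/q_1 = 5/1.
The closest fraction with denominator <= 25 is either p_1/q_1 or the intermediate fraction (k*p_1 + p_0)/(k*q_1 + q_0) with the largest k >= 1 whose denominator stays <= 25; these approach x as k grows, and every other convergent or intermediate fraction in range is farther away.
Largest k: floor((25 - q_0)/q_1) = floor((25 - 1)/1) = 24.
That gives (24*5 + 4)/(24*1 + 1) = 124/25.
Compare the errors: |x - 5/1| = |293*1 - 5*59|/(59*1) = 2/59, and |x - 124/25| = |293*25 - 124*59|/(59*25) = 9/1475.
Cross-multiplying, 9*59 = 531 < 2950 = 2*1475, so 9/1475 is smaller: the intermediate fraction 124/25 is closer to x than 5/1.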